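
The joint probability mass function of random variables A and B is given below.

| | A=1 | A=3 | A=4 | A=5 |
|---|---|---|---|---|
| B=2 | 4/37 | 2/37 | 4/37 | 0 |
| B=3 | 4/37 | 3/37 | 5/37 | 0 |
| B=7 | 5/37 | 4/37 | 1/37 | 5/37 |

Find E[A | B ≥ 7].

46/15

P(B ≥ 7) = 15/37.
Σ A·P over the event = 1·(5/37) + 3·(4/37) + 4·(1/37) + 5·(5/37) = 46/37.
E[A | B ≥ 7] = (46/37) / (15/37) = 46/15.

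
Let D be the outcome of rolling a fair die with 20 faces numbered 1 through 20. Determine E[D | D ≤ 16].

P(D ≤ 16) = 4/5.
E[D | D ≤ 16] = (34/5) / (4/5) = 17/2.

17/2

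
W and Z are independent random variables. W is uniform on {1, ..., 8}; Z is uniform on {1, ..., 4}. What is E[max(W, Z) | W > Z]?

62/11

P(W > Z) = 11/16.
Summing max(W,Z)·P(x,y) over outcomes with W > Z gives 31/8.
E[max(W, Z) | W > Z] = (31/8) / (11/16) = 62/11.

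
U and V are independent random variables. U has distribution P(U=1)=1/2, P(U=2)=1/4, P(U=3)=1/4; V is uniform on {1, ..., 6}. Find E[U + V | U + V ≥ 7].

P(U + V ≥ 7) = 7/24.
Summing (U+V)·P(x,y) over outcomes with U + V ≥ 7 gives 53/24.
E[U + V | U + V ≥ 7] = (53/24) / (7/24) = 53/7.

53/7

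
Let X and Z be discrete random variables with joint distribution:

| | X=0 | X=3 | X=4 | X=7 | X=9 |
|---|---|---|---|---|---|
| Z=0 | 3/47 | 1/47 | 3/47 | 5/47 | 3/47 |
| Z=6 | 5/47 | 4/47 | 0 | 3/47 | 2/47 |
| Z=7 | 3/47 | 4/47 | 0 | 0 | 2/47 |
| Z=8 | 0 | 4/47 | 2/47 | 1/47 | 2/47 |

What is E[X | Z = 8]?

5

P(Z = 8) = 9/47.
Σ X·P over the event = 3·(4/47) + 4·(2/47) + 7·(1/47) + 9·(2/47) = 45/47.
E[X | Z = 8] = (45/47) / (9/47) = 5.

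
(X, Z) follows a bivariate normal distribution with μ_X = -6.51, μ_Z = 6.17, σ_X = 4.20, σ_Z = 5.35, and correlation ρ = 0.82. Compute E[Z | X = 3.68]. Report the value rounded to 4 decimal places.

For a bivariate normal, E[Z | X=x] = μ_Z + ρ·(σ_Z/σ_X)·(x − μ_X).
E[Z | X=3.68] = 6.17 + (0.82)·(5.35/4.20)·(3.68 − (-6.51)) = 6.17 + (1.04452)·(10.19) = 16.8137.

16.8137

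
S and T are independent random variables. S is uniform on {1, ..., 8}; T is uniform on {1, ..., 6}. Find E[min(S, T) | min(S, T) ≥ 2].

P(min(S, T) ≥ 2) = 35/48.
Summing min(S,T)·P(x,y) over outcomes with min(S, T) ≥ 2 gives 5/2.
E[min(S, T) | min(S, T) ≥ 2] = (5/2) / (35/48) = 24/7.

24/7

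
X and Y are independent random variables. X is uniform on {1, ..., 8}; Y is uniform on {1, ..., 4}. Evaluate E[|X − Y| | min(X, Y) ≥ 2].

P(min(X, Y) ≥ 2) = 21/32.
Summing |X−Y|·P(x,y) over outcomes with min(X, Y) ≥ 2 gives 25/16.
E[|X − Y| | min(X, Y) ≥ 2] = (25/16) / (21/32) = 50/21.

50/21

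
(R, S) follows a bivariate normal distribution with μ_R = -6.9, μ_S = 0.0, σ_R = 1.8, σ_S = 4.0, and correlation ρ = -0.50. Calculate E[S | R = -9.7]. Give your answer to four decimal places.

3.1111

E[S | R=x] = μ_S + ρ(σ_S/σ_R)(x − μ_R) for jointly normal variables.
E[S | R=-9.7] = 0.0 + (-0.50)·(4.0/1.8)·(-9.7 − (-6.9)) = 0.0 + (-1.1111)·(-2.8) = 3.1111.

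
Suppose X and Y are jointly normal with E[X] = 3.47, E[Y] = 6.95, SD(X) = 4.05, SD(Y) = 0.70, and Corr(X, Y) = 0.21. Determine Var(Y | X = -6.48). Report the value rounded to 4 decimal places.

0.4684

For a bivariate normal, Var(Y | X=x) = σ_Y²(1 − ρ²).
Var(Y | X=-6.48) = (0.70)²·(1 − (0.21)²) = 0.49·0.9559 = 0.4684.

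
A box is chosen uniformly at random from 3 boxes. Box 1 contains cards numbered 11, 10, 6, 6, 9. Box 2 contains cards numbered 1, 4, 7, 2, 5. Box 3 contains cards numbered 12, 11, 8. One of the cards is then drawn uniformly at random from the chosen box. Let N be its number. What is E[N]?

E[N | box 1] = (11+10+6+6+9)/5 = 42/5.
E[N | box 2] = (1+4+7+2+5)/5 = 19/5.
E[N | box 3] = (12+11+8)/3 = 31/3.
E[N] = (1/3)·(42/5) + (1/3)·(19/5) + (1/3)·(31/3) = 338/45.

338/45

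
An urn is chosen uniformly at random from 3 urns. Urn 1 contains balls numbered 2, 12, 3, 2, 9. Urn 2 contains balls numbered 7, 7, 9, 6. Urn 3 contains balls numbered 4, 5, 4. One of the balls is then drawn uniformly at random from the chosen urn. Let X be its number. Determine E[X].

E[X | urn 1] = (2+12+3+2+9)/5 = 28/5.
E[X | urn 2] = (7+7+9+6)/4 = 29/4.
E[X | urn 3] = (4+5+4)/3 = 13/3.
E[X] = (1/3)·(28/5) + (1/3)·(29/4) + (1/3)·(13/3) = 1031/180.

1031/180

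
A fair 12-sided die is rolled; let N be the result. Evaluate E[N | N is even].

Given N is even, N is equally likely to be any of {2, 4, 6, 8, 10, 12}.
E[N | N is even] = (2 + 4 + 6 + 8 + 10 + 12) / 6 = 7.

7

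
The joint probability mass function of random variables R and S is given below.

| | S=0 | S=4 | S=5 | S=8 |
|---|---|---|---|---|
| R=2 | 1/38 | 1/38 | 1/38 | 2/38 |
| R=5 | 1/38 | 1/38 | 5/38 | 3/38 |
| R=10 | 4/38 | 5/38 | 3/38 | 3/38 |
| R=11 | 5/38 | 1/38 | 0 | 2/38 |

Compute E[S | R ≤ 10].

137/30

P(R ≤ 10) = 15/19.
Summing S·P(R=x,S=y) over the conditioning event gives 137/38.
E[S | R ≤ 10] = (137/38) / (15/19) = 137/30.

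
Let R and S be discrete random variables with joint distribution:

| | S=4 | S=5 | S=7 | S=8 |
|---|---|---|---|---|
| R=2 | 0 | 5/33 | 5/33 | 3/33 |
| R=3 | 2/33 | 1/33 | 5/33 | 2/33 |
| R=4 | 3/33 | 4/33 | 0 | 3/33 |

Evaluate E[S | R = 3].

P(R = 3) = 10/33.
Σ S·P over the event = 4·(2/33) + 5·(1/33) + 7·(5/33) + 8·(2/33) = 64/33.
E[S | R = 3] = (64/33) / (10/33) = 32/5.

32/5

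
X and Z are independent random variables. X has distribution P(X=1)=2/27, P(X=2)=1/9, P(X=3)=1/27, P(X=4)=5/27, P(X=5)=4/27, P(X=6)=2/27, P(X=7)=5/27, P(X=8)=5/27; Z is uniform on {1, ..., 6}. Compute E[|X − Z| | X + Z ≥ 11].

106/43

P(X + Z ≥ 11) = 43/162.
Summing |X−Z|·P(x,y) over outcomes with X + Z ≥ 11 gives 53/81.
E[|X − Z| | X + Z ≥ 11] = (53/81) / (43/162) = 106/43.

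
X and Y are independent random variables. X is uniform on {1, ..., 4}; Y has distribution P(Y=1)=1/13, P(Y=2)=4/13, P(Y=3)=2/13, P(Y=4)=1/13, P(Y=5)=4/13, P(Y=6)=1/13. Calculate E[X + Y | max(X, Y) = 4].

69/11

P(max(X, Y) = 4) = 11/52.
Summing (X+Y)·P(x,y) over outcomes with max(X, Y) = 4 gives 69/52.
E[X + Y | max(X, Y) = 4] = (69/52) / (11/52) = 69/11.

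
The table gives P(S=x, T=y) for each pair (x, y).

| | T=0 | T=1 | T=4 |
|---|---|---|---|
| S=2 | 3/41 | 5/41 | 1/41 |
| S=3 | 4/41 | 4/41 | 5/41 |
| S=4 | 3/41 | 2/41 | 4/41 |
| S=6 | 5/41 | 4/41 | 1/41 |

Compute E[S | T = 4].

P(T = 4) = 11/41.
Σ S·P over the event = 2·(1/41) + 3·(5/41) + 4·(4/41) + 6·(1/41) = 39/41.
E[S | T = 4] = (39/41) / (11/41) = 39/11.

39/11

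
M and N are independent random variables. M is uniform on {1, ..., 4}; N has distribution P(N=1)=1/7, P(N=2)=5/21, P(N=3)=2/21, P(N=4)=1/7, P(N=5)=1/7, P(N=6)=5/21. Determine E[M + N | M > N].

5

P(M > N) = 1/4.
Summing (M+N)·P(x,y) over outcomes with M > N gives 5/4.
E[M + N | M > N] = (5/4) / (1/4) = 5.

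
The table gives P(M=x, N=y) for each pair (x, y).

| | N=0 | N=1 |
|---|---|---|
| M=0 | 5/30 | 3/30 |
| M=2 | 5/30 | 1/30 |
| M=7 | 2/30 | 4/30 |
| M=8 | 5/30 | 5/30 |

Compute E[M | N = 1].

70/13

P(N = 1) = 13/30.
Summing M·P(M=x,N=y) over the conditioning event gives 7/3.
E[M | N = 1] = (7/3) / (13/30) = 70/13.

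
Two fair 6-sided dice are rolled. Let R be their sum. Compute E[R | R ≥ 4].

P(R ≥ 4) = 11/12.
E[R | R ≥ 4] = (61/9) / (11/12) = 244/33.

244/33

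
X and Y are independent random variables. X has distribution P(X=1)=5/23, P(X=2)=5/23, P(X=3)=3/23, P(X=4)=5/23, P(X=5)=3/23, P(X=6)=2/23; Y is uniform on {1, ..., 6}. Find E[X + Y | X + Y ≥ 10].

P(X + Y ≥ 10) = 17/138.
Summing (X+Y)·P(x,y) over outcomes with X + Y ≥ 10 gives 179/138.
E[X + Y | X + Y ≥ 10] = (179/138) / (17/138) = 179/17.

179/17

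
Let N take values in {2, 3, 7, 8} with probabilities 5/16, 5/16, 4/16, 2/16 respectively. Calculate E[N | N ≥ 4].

22/3

P(N ≥ 4) = 3/8.
Σ over the event: 7·1/4 + 8·1/8 = 11/4.
E[N | N ≥ 4] = (11/4) / (3/8) = 22/3.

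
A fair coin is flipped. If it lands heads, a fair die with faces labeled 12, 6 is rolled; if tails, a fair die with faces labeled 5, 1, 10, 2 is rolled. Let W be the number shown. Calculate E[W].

27/4

E[W | heads] = (12+6)/2 = 9.
E[W | tails] = (5+1+10+2)/4 = 9/2.
By the law of total expectation,
E[W] = (1/2)·(9) + (1/2)·(9/2) = 27/4.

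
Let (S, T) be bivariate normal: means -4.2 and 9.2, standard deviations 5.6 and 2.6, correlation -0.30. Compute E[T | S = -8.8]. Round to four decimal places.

9.8407

The regression of T on S has slope ρ·σ_T/σ_S and passes through (μ_S, μ_T).
E[T | S=-8.8] = 9.2 + (-0.30)·(2.6/5.6)·(-8.8 − (-4.2)) = 9.2 + (-0.13929)·(-4.6) = 9.8407.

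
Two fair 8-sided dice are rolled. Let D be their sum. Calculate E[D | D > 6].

506/49

P(D > 6) = 49/64.
E[D | D > 6] = (253/32) / (49/64) = 506/49.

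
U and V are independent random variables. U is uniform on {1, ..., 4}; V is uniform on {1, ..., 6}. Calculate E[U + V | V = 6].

17/2

Outcomes with V = 6: (1,6), (2,6), (3,6), (4,6), each with probability 1/24.
E[U + V | V = 6] = (7 + 8 + 9 + 10) / 4 = 17/2.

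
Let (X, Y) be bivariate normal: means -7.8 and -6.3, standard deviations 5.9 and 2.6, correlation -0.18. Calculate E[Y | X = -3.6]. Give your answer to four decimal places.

For a bivariate normal, E[Y | X=x] = μ_Y + ρ·(σ_Y/σ_X)·(x − μ_X).
E[Y | X=-3.6] = -6.3 + (-0.18)·(2.6/5.9)·(-3.6 − (-7.8)) = -6.3 + (-0.079322)·(4.2) = -6.6332.

-6.6332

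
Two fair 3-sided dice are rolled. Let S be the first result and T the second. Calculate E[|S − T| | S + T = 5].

1

P(S + T = 5) = 2/9.
Summing |S−T|·P(x,y) over outcomes with S + T = 5 gives 2/9.
E[|S − T| | S + T = 5] = (2/9) / (2/9) = 1.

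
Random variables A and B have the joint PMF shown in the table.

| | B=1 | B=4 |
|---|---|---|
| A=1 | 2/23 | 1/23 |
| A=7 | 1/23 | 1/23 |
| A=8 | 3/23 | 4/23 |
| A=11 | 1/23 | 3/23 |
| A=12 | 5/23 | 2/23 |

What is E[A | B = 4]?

97/11

P(B = 4) = 11/23.
Σ A·P over the event = 1·(1/23) + 7·(1/23) + 8·(4/23) + 11·(3/23) + 12·(2/23) = 97/23.
E[A | B = 4] = (97/23) / (11/23) = 97/11.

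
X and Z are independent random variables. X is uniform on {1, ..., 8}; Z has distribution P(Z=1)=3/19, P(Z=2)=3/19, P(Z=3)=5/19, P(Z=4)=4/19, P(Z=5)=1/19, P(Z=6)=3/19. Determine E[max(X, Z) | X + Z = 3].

2

P(X + Z = 3) = 3/76.
Summing max(X,Z)·P(x,y) over outcomes with X + Z = 3 gives 3/38.
E[max(X, Z) | X + Z = 3] = (3/38) / (3/76) = 2.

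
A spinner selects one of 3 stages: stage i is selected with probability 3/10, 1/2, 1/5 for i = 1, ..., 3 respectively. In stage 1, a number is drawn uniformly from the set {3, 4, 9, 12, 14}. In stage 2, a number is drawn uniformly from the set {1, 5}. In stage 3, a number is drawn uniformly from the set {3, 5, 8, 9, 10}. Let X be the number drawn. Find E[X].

E[X | stage 1] = (3+4+9+12+14)/5 = 42/5.
E[X | stage 2] = (1+5)/2 = 3.
E[X | stage 3] = (3+5+8+9+10)/5 = 7.
E[X] = (3/10)·(42/5) + (1/2)·(3) + (1/5)·(7) = 271/50.

271/50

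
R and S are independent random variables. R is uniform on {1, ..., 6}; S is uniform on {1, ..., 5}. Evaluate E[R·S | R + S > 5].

14

P(R + S > 5) = 2/3.
Summing RS·P(x,y) over outcomes with R + S > 5 gives 28/3.
E[R·S | R + S > 5] = (28/3) / (2/3) = 14.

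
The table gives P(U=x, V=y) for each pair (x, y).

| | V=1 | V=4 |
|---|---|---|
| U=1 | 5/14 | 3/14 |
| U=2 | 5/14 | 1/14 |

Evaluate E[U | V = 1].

3/2

P(V = 1) = 5/7.
Σ U·P over the event = 1·(5/14) + 2·(5/14) = 15/14.
E[U | V = 1] = (15/14) / (5/7) = 3/2.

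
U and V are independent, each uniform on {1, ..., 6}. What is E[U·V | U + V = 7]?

28/3

Outcomes with U + V = 7: (1,6), (2,5), (3,4), (4,3), (5,2), (6,1), each with probability 1/36.
E[U·V | U + V = 7] = (6 + 10 + 12 + 12 + 10 + 6) / 6 = 28/3.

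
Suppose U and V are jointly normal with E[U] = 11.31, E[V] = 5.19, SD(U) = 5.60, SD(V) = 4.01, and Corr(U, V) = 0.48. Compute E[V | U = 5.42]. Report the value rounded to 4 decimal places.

3.1655

E[V | U=x] = μ_V + ρ(σ_V/σ_U)(x − μ_U) for jointly normal variables.
E[V | U=5.42] = 5.19 + (0.48)·(4.01/5.60)·(5.42 − (11.31)) = 5.19 + (0.34371)·(-5.89) = 3.1655.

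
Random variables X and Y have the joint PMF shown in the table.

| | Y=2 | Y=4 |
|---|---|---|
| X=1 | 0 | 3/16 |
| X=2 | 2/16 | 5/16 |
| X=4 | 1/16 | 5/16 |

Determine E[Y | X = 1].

P(X = 1) = 3/16.
Σ Y·P over the event = 4·(3/16) = 3/4.
E[Y | X = 1] = (3/4) / (3/16) = 4.

4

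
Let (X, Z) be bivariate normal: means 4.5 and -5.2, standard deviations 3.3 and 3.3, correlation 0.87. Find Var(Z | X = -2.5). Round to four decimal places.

Var(Z | X=x) = (1 − ρ²)·σ_Z².
Var(Z | X=-2.5) = (3.3)²·(1 − (0.87)²) = 10.89·0.2431 = 2.6474.

2.6474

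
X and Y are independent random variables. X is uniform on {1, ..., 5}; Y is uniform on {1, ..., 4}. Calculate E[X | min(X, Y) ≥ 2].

7/2

P(min(X, Y) ≥ 2) = 3/5.
Summing X·P(x,y) over outcomes with min(X, Y) ≥ 2 gives 21/10.
E[X | min(X, Y) ≥ 2] = (21/10) / (3/5) = 7/2.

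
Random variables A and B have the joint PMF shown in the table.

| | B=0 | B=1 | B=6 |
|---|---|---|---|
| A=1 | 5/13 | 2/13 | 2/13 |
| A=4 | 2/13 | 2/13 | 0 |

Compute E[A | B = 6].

1

P(B = 6) = 2/13.
Summing A·P(A=x,B=y) over the conditioning event gives 2/13.
E[A | B = 6] = (2/13) / (2/13) = 1.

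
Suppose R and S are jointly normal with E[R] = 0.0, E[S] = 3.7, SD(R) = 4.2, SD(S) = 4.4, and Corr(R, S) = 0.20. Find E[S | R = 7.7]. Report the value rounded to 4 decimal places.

The regression of S on R has slope ρ·σ_S/σ_R and passes through (μ_R, μ_S).
E[S | R=7.7] = 3.7 + (0.20)·(4.4/4.2)·(7.7 − (0.0)) = 3.7 + (0.20952)·(7.7) = 5.3133.

5.3133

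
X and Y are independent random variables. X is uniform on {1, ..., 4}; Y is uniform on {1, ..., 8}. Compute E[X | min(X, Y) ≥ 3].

P(min(X, Y) ≥ 3) = 3/8.
Summing X·P(x,y) over outcomes with min(X, Y) ≥ 3 gives 21/16.
E[X | min(X, Y) ≥ 3] = (21/16) / (3/8) = 7/2.

7/2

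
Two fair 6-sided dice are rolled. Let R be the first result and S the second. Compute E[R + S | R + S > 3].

244/33

P(R + S > 3) = 11/12.
Summing (R+S)·P(x,y) over outcomes with R + S > 3 gives 61/9.
E[R + S | R + S > 3] = (61/9) / (11/12) = 244/33.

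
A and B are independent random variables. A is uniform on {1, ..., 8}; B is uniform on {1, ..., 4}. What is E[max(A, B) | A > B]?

62/11

P(A > B) = 11/16.
Summing max(A,B)·P(x,y) over outcomes with A > B gives 31/8.
E[max(A, B) | A > B] = (31/8) / (11/16) = 62/11.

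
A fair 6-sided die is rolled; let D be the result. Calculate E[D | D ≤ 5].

Given D ≤ 5, D is equally likely to be any of {1, 2, 3, 4, 5}.
E[D | D ≤ 5] = (1 + 2 + 3 + 4 + 5) / 5 = 3.

3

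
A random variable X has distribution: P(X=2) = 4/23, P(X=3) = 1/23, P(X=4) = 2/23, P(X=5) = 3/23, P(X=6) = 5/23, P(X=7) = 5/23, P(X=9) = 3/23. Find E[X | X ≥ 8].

9

P(X ≥ 8) = 3/23.
Σ over the event: 9·3/23 = 27/23.
E[X | X ≥ 8] = (27/23) / (3/23) = 9.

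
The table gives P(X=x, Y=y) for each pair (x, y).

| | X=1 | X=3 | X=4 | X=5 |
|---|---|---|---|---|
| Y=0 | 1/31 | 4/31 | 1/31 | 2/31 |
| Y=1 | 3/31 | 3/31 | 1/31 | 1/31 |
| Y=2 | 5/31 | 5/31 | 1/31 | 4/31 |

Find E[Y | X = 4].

1

P(X = 4) = 3/31.
Σ Y·P over the event = 0·(1/31) + 1·(1/31) + 2·(1/31) = 3/31.
E[Y | X = 4] = (3/31) / (3/31) = 1.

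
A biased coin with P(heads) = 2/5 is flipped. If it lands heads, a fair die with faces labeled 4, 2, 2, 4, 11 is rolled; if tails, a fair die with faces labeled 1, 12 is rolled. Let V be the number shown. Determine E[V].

287/50

E[V | heads] = (4+2+2+4+11)/5 = 23/5.
E[V | tails] = (1+12)/2 = 13/2.
By the law of total expectation,
E[V] = (2/5)·(23/5) + (3/5)·(13/2) = 287/50.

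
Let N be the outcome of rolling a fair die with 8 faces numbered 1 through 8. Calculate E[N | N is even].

Given N is even, N is equally likely to be any of {2, 4, 6, 8}.
E[N | N is even] = (2 + 4 + 6 + 8) / 4 = 5.

5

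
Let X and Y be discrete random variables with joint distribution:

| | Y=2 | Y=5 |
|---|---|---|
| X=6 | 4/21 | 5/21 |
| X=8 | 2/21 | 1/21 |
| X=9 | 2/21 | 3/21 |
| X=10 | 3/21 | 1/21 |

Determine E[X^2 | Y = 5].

587/10

P(Y = 5) = 10/21.
Σ X^2·P over the event = 36·(5/21) + 64·(1/21) + 81·(3/21) + 100·(1/21) = 587/21.
E[X^2 | Y = 5] = (587/21) / (10/21) = 587/10.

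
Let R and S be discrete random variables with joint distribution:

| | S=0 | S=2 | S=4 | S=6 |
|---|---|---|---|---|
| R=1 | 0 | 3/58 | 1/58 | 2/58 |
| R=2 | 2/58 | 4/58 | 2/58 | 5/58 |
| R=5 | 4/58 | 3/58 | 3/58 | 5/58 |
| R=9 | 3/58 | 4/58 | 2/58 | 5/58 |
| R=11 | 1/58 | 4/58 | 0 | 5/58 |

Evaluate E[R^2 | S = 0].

236/5

P(S = 0) = 5/29.
Summing R^2·P(R=x,S=y) over the conditioning event gives 236/29.
E[R^2 | S = 0] = (236/29) / (5/29) = 236/5.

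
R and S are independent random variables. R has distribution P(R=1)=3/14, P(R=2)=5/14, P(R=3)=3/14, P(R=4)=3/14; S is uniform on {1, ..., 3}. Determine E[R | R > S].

16/5

P(R > S) = 10/21.
Summing R·P(x,y) over outcomes with R > S gives 32/21.
E[R | R > S] = (32/21) / (10/21) = 16/5.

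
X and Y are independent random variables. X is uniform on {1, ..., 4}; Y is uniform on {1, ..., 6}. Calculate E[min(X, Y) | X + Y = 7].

Outcomes with X + Y = 7: (1,6), (2,5), (3,4), (4,3), each with probability 1/24.
E[min(X, Y) | X + Y = 7] = (1 + 2 + 3 + 3) / 4 = 9/4.

9/4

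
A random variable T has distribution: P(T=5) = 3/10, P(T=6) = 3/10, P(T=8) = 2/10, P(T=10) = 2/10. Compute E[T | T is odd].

5

P(T is odd) = 3/10.
Σ over the event: 5·3/10 = 3/2.
E[T | T is odd] = (3/2) / (3/10) = 5.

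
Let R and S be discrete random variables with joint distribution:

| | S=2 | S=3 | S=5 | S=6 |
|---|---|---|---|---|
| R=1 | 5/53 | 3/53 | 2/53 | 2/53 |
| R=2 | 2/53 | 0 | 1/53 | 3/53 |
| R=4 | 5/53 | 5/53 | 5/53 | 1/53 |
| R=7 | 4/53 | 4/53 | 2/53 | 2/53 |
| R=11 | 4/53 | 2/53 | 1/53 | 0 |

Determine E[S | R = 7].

7/2

P(R = 7) = 12/53.
Summing S·P(R=x,S=y) over the conditioning event gives 42/53.
E[S | R = 7] = (42/53) / (12/53) = 7/2.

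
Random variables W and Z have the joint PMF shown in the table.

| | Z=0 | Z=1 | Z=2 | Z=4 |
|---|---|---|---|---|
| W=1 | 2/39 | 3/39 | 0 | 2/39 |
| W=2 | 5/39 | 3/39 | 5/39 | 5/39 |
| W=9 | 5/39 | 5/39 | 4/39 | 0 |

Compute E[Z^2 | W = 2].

P(W = 2) = 6/13.
Summing Z^2·P(W=x,Z=y) over the conditioning event gives 103/39.
E[Z^2 | W = 2] = (103/39) / (6/13) = 103/18.

103/18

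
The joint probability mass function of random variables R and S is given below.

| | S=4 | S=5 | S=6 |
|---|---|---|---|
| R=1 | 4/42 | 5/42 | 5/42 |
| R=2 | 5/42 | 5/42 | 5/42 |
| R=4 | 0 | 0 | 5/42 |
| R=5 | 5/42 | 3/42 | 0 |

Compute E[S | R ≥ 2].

5

P(R ≥ 2) = 2/3.
Summing S·P(R=x,S=y) over the conditioning event gives 10/3.
E[S | R ≥ 2] = (10/3) / (2/3) = 5.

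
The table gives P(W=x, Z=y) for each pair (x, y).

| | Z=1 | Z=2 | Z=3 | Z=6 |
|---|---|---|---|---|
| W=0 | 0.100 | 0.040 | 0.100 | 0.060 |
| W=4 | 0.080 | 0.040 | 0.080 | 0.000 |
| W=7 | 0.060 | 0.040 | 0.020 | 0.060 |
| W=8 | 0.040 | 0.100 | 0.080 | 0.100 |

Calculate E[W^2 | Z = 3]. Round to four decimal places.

26.3571

P(Z = 3) = 0.280.
Σ W^2·P over the event = 0·(0.100) + 16·(0.080) + 49·(0.020) + 64·(0.080) = 7.380.
E[W^2 | Z = 3] = (7.380) / (0.280) = 26.3571.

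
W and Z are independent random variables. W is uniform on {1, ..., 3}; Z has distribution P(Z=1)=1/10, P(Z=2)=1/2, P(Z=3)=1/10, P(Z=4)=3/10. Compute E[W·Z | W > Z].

P(W > Z) = 7/30.
Summing WZ·P(x,y) over outcomes with W > Z gives 7/6.
E[W·Z | W > Z] = (7/6) / (7/30) = 5.

5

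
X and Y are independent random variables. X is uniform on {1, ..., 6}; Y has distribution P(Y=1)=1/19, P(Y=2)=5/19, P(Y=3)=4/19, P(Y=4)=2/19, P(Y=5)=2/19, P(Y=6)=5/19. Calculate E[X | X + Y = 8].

P(X + Y = 8) = 3/19.
Summing X·P(x,y) over outcomes with X + Y = 8 gives 37/57.
E[X | X + Y = 8] = (37/57) / (3/19) = 37/9.

37/9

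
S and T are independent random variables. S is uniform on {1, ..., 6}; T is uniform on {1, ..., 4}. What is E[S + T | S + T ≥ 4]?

136/21

P(S + T ≥ 4) = 7/8.
Summing (S+T)·P(x,y) over outcomes with S + T ≥ 4 gives 17/3.
E[S + T | S + T ≥ 4] = (17/3) / (7/8) = 136/21.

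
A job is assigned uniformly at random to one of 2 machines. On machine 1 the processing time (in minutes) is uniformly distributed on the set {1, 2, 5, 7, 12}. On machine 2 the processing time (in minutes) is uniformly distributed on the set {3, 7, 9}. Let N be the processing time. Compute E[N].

E[N | machine 1] = (1+2+5+7+12)/5 = 27/5.
E[N | machine 2] = (3+7+9)/3 = 19/3.
E[N] = (1/2)·(27/5) + (1/2)·(19/3) = 88/15.

88/15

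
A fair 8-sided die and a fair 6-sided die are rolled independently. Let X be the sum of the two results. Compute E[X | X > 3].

376/45

P(X > 3) = 15/16.
E[X | X > 3] = (47/6) / (15/16) = 376/45.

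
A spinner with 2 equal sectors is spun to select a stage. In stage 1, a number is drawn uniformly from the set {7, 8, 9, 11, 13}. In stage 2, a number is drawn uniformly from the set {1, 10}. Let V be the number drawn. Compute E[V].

151/20

E[V | stage 1] = (7+8+9+11+13)/5 = 48/5.
E[V | stage 2] = (1+10)/2 = 11/2.
E[V] = (1/2)·(48/5) + (1/2)·(11/2) = 151/20.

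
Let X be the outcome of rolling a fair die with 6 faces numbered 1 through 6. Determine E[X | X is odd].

Given X is odd, X is equally likely to be any of {1, 3, 5}.
E[X | X is odd] = (1 + 3 + 5) / 3 = 3.

3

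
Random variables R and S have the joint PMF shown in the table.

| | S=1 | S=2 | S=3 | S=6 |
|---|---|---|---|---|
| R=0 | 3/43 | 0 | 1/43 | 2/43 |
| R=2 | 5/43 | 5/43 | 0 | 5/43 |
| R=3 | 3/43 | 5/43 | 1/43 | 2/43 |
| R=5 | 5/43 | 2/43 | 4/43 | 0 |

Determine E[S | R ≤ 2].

3

P(R ≤ 2) = 21/43.
Σ S·P over the event = 1·(3/43) + 3·(1/43) + 6·(2/43) + 1·(5/43) + 2·(5/43) + 6·(5/43) = 63/43.
E[S | R ≤ 2] = (63/43) / (21/43) = 3.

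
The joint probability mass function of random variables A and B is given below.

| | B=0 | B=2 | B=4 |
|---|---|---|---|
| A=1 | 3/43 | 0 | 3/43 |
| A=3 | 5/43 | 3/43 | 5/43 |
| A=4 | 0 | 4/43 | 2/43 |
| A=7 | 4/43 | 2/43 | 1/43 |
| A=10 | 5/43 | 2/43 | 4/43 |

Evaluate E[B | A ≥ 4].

P(A ≥ 4) = 24/43.
Σ B·P over the event = 2·(4/43) + 4·(2/43) + 0·(4/43) + 2·(2/43) + 4·(1/43) + 0·(5/43) + 2·(2/43) + 4·(4/43) = 44/43.
E[B | A ≥ 4] = (44/43) / (24/43) = 11/6.

11/6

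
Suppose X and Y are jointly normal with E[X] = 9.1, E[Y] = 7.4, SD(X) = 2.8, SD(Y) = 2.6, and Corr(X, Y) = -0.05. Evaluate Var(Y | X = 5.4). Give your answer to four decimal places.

6.7431

For a bivariate normal, Var(Y | X=x) = σ_Y²(1 − ρ²).
Var(Y | X=5.4) = (2.6)²·(1 − (-0.05)²) = 6.76·0.9975 = 6.7431.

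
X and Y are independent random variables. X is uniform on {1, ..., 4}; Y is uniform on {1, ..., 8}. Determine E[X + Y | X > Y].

5

Outcomes with X > Y: (2,1), (3,1), (3,2), (4,1), (4,2), (4,3), each with probability 1/32.
E[X + Y | X > Y] = (3 + 4 + 5 + 5 + 6 + 7) / 6 = 5.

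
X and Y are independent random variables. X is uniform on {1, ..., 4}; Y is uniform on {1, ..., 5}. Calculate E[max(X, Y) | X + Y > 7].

14/3

Outcomes with X + Y > 7: (3,5), (4,4), (4,5), each with probability 1/20.
E[max(X, Y) | X + Y > 7] = (5 + 4 + 5) / 3 = 14/3.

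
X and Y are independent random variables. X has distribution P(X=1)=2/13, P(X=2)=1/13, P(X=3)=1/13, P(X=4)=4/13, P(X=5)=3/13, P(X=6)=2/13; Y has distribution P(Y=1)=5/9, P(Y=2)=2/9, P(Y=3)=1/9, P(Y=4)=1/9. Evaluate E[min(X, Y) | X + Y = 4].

P(X + Y = 4) = 1/13.
Summing min(X,Y)·P(x,y) over outcomes with X + Y = 4 gives 11/117.
E[min(X, Y) | X + Y = 4] = (11/117) / (1/13) = 11/9.

11/9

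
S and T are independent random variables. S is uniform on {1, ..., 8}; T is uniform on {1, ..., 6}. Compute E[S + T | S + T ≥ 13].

40/3

Outcomes with S + T ≥ 13: (7,6), (8,5), (8,6), each with probability 1/48.
E[S + T | S + T ≥ 13] = (13 + 13 + 14) / 3 = 40/3.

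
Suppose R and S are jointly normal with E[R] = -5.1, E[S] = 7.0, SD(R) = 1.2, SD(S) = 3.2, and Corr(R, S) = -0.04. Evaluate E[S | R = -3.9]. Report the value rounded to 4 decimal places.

6.8720

The regression of S on R has slope ρ·σ_S/σ_R and passes through (μ_R, μ_S).
E[S | R=-3.9] = 7.0 + (-0.04)·(3.2/1.2)·(-3.9 − (-5.1)) = 7.0 + (-0.10667)·(1.2) = 6.8720.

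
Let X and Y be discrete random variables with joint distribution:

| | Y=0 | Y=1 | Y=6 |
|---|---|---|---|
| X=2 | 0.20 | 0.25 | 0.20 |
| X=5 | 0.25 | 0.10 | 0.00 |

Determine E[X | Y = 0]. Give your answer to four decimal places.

3.6667

P(Y = 0) = 0.45.
Σ X·P over the event = 2·(0.20) + 5·(0.25) = 1.65.
E[X | Y = 0] = (1.65) / (0.45) = 3.6667.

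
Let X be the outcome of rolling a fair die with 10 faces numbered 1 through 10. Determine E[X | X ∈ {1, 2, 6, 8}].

17/4

P(X ∈ {1, 2, 6, 8}) = 2/5.
Σ over the event: 1·1/10 + 2·1/10 + 6·1/10 + 8·1/10 = 17/10.
E[X | X ∈ {1, 2, 6, 8}] = (17/10) / (2/5) = 17/4.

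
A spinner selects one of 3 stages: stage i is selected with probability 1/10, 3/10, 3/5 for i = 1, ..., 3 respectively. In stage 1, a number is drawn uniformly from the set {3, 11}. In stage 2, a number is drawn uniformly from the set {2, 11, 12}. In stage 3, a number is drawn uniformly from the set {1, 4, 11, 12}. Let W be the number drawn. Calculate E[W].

E[W | stage 1] = (3+11)/2 = 7.
E[W | stage 2] = (2+11+12)/3 = 25/3.
E[W | stage 3] = (1+4+11+12)/4 = 7.
E[W] = (1/10)·(7) + (3/10)·(25/3) + (3/5)·(7) = 37/5.

37/5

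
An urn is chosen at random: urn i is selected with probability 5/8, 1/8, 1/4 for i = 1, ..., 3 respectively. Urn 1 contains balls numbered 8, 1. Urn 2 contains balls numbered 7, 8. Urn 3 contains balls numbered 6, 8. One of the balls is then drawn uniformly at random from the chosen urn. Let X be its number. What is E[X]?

E[X | urn 1] = (8+1)/2 = 9/2.
E[X | urn 2] = (7+8)/2 = 15/2.
E[X | urn 3] = (6+8)/2 = 7.
By the law of total expectation,
E[X] = (5/8)·(9/2) + (1/8)·(15/2) + (1/4)·(7) = 11/2.

11/2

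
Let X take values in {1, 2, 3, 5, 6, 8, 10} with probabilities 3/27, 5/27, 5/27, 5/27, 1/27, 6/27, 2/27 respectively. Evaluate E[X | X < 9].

107/25

P(X < 9) = 25/27.
Σ over the event: 1·1/9 + 2·5/27 + 3·5/27 + 5·5/27 + 6·1/27 + 8·2/9 = 107/27.
E[X | X < 9] = (107/27) / (25/27) = 107/25.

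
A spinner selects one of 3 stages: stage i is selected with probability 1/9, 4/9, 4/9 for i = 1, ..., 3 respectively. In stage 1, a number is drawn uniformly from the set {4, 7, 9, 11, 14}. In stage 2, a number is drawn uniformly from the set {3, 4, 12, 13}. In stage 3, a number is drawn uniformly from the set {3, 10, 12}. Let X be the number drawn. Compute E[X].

E[X | stage 1] = (4+7+9+11+14)/5 = 9.
E[X | stage 2] = (3+4+12+13)/4 = 8.
E[X | stage 3] = (3+10+12)/3 = 25/3.
E[X] = (1/9)·(9) + (4/9)·(8) + (4/9)·(25/3) = 223/27.

223/27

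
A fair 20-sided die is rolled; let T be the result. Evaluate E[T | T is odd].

10

Given T is odd, T is equally likely to be any of {1, 3, 5, 7, 9, 11, 13, 15, 17, 19}.
E[T | T is odd] = (1 + 3 + 5 + 7 + 9 + 11 + 13 + 15 + 17 + 19) / 10 = 10.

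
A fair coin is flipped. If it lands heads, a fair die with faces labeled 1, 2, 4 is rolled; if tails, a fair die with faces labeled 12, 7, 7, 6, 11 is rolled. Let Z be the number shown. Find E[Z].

E[Z | heads] = (1+2+4)/3 = 7/3.
E[Z | tails] = (12+7+7+6+11)/5 = 43/5.
E[Z] = (1/2)·(7/3) + (1/2)·(43/5) = 82/15.

82/15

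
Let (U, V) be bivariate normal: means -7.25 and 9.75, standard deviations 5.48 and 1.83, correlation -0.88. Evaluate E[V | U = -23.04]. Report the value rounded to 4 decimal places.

14.3902

The regression of V on U has slope ρ·σ_V/σ_U and passes through (μ_U, μ_V).
E[V | U=-23.04] = 9.75 + (-0.88)·(1.83/5.48)·(-23.04 − (-7.25)) = 9.75 + (-0.29387)·(-15.79) = 14.3902.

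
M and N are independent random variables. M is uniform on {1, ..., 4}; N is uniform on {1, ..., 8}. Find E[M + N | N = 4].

P(N = 4) = 1/8.
Summing (M+N)·P(x,y) over outcomes with N = 4 gives 13/16.
E[M + N | N = 4] = (13/16) / (1/8) = 13/2.

13/2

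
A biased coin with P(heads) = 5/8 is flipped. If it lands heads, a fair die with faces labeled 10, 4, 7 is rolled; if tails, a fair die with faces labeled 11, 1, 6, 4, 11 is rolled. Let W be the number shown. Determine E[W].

137/20

E[W | heads] = (10+4+7)/3 = 7.
E[W | tails] = (11+1+6+4+11)/5 = 33/5.
E[W] = (5/8)·(7) + (3/8)·(33/5) = 137/20.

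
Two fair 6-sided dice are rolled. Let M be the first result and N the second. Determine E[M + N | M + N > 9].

Outcomes with M + N > 9: (4,6), (5,5), (5,6), (6,4), (6,5), (6,6), each with probability 1/36.
E[M + N | M + N > 9] = (10 + 10 + 11 + 10 + 11 + 12) / 6 = 32/3.

32/3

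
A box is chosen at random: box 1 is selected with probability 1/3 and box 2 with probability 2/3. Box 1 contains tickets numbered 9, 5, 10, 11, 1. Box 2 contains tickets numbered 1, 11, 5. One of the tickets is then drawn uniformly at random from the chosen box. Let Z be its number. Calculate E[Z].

E[Z | box 1] = (9+5+10+11+1)/5 = 36/5.
E[Z | box 2] = (1+11+5)/3 = 17/3.
By the law of total expectation,
E[Z] = (1/3)·(36/5) + (2/3)·(17/3) = 278/45.

278/45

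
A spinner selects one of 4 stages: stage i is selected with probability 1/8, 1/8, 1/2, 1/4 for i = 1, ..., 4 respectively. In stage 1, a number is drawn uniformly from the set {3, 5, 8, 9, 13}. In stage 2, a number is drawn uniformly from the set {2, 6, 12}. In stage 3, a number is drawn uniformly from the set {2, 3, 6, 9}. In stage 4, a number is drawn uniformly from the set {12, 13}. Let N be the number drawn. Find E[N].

E[N | stage 1] = (3+5+8+9+13)/5 = 38/5.
E[N | stage 2] = (2+6+12)/3 = 20/3.
E[N | stage 3] = (2+3+6+9)/4 = 5.
E[N | stage 4] = (12+13)/2 = 25/2.
By the law of total expectation,
E[N] = (1/8)·(38/5) + (1/8)·(20/3) + (1/2)·(5) + (1/4)·(25/2) = 889/120.

889/120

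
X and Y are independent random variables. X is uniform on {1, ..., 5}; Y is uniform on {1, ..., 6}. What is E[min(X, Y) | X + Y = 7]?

11/5

Outcomes with X + Y = 7: (1,6), (2,5), (3,4), (4,3), (5,2), each with probability 1/30.
E[min(X, Y) | X + Y = 7] = (1 + 2 + 3 + 3 + 2) / 5 = 11/5.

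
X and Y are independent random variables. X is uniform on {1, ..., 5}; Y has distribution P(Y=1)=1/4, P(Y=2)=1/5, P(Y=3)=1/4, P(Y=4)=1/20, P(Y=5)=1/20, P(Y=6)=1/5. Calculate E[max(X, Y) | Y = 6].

P(Y = 6) = 1/5.
Summing max(X,Y)·P(x,y) over outcomes with Y = 6 gives 6/5.
E[max(X, Y) | Y = 6] = (6/5) / (1/5) = 6.

6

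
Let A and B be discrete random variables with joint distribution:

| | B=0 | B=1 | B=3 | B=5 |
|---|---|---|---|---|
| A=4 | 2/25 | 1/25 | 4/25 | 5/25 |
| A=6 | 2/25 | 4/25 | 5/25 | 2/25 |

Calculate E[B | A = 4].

P(A = 4) = 12/25.
Σ B·P over the event = 0·(2/25) + 1·(1/25) + 3·(4/25) + 5·(5/25) = 38/25.
E[B | A = 4] = (38/25) / (12/25) = 19/6.

19/6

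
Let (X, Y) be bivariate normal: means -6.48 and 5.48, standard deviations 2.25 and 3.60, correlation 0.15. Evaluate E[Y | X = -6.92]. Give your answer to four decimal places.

5.3744

E[Y | X=x] = μ_Y + ρ(σ_Y/σ_X)(x − μ_X) for jointly normal variables.
E[Y | X=-6.92] = 5.48 + (0.15)·(3.60/2.25)·(-6.92 − (-6.48)) = 5.48 + (0.24)·(-0.44) = 5.3744.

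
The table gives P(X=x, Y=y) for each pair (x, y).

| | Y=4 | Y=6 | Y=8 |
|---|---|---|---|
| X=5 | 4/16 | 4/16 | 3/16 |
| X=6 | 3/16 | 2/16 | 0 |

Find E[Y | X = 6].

24/5

P(X = 6) = 5/16.
Σ Y·P over the event = 4·(3/16) + 6·(2/16) = 3/2.
E[Y | X = 6] = (3/2) / (5/16) = 24/5.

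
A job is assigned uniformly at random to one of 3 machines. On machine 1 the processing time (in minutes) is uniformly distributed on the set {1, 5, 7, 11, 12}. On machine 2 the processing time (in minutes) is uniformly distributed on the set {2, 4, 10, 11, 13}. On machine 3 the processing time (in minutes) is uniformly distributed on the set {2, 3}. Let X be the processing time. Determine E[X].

E[X | machine 1] = (1+5+7+11+12)/5 = 36/5.
E[X | machine 2] = (2+4+10+11+13)/5 = 8.
E[X | machine 3] = (2+3)/2 = 5/2.
By the law of total expectation,
E[X] = (1/3)·(36/5) + (1/3)·(8) + (1/3)·(5/2) = 59/10.

59/10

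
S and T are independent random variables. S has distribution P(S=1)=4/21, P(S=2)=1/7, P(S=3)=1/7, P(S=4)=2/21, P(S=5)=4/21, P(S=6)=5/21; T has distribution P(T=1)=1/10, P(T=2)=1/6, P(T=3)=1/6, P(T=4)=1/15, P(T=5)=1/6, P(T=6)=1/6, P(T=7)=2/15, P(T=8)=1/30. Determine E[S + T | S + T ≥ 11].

757/64

P(S + T ≥ 11) = 64/315.
Summing (S+T)·P(x,y) over outcomes with S + T ≥ 11 gives 757/315.
E[S + T | S + T ≥ 11] = (757/315) / (64/315) = 757/64.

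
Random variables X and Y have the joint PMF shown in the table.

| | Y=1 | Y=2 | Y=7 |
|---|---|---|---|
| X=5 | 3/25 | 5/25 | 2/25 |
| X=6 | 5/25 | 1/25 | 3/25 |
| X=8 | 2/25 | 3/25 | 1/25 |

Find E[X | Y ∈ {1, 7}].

P(Y ∈ {1, 7}) = 16/25.
Σ X·P over the event = 5·(3/25) + 5·(2/25) + 6·(5/25) + 6·(3/25) + 8·(2/25) + 8·(1/25) = 97/25.
E[X | Y ∈ {1, 7}] = (97/25) / (16/25) = 97/16.

97/16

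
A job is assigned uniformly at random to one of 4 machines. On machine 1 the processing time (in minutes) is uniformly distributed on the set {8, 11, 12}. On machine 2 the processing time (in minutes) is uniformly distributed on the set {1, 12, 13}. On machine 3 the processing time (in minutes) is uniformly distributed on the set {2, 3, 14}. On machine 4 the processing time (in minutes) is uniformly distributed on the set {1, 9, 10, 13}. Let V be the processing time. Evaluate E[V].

E[V | machine 1] = (8+11+12)/3 = 31/3.
E[V | machine 2] = (1+12+13)/3 = 26/3.
E[V | machine 3] = (2+3+14)/3 = 19/3.
E[V | machine 4] = (1+9+10+13)/4 = 33/4.
E[V] = (1/4)·(31/3) + (1/4)·(26/3) + (1/4)·(19/3) + (1/4)·(33/4) = 403/48.

403/48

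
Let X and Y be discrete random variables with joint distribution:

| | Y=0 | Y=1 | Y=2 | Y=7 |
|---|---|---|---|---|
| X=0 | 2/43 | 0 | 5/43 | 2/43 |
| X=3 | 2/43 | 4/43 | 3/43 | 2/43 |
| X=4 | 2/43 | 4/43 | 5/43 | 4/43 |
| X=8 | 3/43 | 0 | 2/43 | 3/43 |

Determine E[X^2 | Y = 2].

P(Y = 2) = 15/43.
Σ X^2·P over the event = 0·(5/43) + 9·(3/43) + 16·(5/43) + 64·(2/43) = 235/43.
E[X^2 | Y = 2] = (235/43) / (15/43) = 47/3.

47/3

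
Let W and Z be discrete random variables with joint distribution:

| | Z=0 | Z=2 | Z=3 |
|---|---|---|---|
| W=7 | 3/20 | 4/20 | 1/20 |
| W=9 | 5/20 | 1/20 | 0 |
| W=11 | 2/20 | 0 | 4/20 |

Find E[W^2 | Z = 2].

P(Z = 2) = 1/4.
Summing W^2·P(W=x,Z=y) over the conditioning event gives 277/20.
E[W^2 | Z = 2] = (277/20) / (1/4) = 277/5.

277/5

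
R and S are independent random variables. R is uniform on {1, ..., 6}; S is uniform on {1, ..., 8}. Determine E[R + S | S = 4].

P(S = 4) = 1/8.
Summing (R+S)·P(x,y) over outcomes with S = 4 gives 15/16.
E[R + S | S = 4] = (15/16) / (1/8) = 15/2.

15/2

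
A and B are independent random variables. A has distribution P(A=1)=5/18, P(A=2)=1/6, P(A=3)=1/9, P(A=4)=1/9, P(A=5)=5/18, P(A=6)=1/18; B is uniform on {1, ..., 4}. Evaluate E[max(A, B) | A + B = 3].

2

P(A + B = 3) = 1/9.
Summing max(A,B)·P(x,y) over outcomes with A + B = 3 gives 2/9.
E[max(A, B) | A + B = 3] = (2/9) / (1/9) = 2.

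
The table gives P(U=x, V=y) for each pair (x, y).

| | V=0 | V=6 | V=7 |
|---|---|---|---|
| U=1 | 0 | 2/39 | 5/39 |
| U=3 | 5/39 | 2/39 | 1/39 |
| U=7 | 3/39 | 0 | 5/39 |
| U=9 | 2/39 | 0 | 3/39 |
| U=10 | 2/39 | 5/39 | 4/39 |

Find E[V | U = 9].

21/5

P(U = 9) = 5/39.
Summing V·P(U=x,V=y) over the conditioning event gives 7/13.
E[V | U = 9] = (7/13) / (5/39) = 21/5.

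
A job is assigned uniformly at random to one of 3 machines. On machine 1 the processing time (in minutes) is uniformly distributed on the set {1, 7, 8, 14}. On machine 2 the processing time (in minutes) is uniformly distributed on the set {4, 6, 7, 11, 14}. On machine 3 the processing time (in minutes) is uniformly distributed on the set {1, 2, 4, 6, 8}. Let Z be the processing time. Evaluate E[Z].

E[Z | machine 1] = (1+7+8+14)/4 = 15/2.
E[Z | machine 2] = (4+6+7+11+14)/5 = 42/5.
E[Z | machine 3] = (1+2+4+6+8)/5 = 21/5.
E[Z] = (1/3)·(15/2) + (1/3)·(42/5) + (1/3)·(21/5) = 67/10.

67/10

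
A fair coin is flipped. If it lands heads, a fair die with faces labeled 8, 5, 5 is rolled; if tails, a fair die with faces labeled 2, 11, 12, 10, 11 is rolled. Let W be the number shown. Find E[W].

38/5

E[W | heads] = (8+5+5)/3 = 6.
E[W | tails] = (2+11+12+10+11)/5 = 46/5.
E[W] = (1/2)·(6) + (1/2)·(46/5) = 38/5.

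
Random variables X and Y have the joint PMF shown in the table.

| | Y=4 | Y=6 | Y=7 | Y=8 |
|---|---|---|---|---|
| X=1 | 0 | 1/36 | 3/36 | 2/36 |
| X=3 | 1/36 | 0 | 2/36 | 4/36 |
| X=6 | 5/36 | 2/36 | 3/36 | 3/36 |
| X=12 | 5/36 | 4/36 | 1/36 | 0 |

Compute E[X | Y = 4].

93/11

P(Y = 4) = 11/36.
Σ X·P over the event = 3·(1/36) + 6·(5/36) + 12·(5/36) = 31/12.
E[X | Y = 4] = (31/12) / (11/36) = 93/11.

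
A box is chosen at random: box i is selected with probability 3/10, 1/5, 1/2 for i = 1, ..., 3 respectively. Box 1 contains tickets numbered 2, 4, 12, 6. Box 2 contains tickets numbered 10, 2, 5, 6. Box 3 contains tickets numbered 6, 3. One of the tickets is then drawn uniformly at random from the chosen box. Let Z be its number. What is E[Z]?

E[Z | box 1] = (2+4+12+6)/4 = 6.
E[Z | box 2] = (10+2+5+6)/4 = 23/4.
E[Z | box 3] = (6+3)/2 = 9/2.
E[Z] = (3/10)·(6) + (1/5)·(23/4) + (1/2)·(9/2) = 26/5.

26/5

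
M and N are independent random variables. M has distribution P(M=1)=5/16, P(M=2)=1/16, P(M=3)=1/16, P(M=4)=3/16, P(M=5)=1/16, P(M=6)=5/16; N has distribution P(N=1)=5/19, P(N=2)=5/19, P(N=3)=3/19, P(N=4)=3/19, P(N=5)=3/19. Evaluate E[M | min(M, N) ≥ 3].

P(min(M, N) ≥ 3) = 45/152.
Summing M·P(x,y) over outcomes with min(M, N) ≥ 3 gives 225/152.
E[M | min(M, N) ≥ 3] = (225/152) / (45/152) = 5.

5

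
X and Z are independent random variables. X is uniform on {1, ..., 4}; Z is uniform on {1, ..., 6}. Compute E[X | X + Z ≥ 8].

P(X + Z ≥ 8) = 1/4.
Summing X·P(x,y) over outcomes with X + Z ≥ 8 gives 5/6.
E[X | X + Z ≥ 8] = (5/6) / (1/4) = 10/3.

10/3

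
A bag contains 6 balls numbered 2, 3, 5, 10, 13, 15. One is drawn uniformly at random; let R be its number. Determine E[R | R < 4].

5/2

P(R < 4) = 1/3.
Σ over the event: 2·1/6 + 3·1/6 = 5/6.
E[R | R < 4] = (5/6) / (1/3) = 5/2.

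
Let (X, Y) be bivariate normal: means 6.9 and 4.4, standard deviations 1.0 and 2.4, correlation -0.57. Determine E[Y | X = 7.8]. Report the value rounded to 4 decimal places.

3.1688

For a bivariate normal, E[Y | X=x] = μ_Y + ρ·(σ_Y/σ_X)·(x − μ_X).
E[Y | X=7.8] = 4.4 + (-0.57)·(2.4/1.0)·(7.8 − (6.9)) = 4.4 + (-1.368)·(0.9) = 3.1688.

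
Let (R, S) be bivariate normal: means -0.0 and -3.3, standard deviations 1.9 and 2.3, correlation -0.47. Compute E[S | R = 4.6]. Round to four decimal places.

For a bivariate normal, E[S | R=x] = μ_S + ρ·(σ_S/σ_R)·(x − μ_R).
E[S | R=4.6] = -3.3 + (-0.47)·(2.3/1.9)·(4.6 − (-0.0)) = -3.3 + (-0.56895)·(4.6) = -5.9172.

-5.9172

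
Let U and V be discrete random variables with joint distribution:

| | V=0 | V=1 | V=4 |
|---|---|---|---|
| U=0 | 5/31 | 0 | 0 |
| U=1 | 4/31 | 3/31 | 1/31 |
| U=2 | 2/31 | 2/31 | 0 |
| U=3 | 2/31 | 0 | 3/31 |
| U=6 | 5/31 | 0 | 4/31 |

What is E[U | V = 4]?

17/4

P(V = 4) = 8/31.
Σ U·P over the event = 1·(1/31) + 3·(3/31) + 6·(4/31) = 34/31.
E[U | V = 4] = (34/31) / (8/31) = 17/4.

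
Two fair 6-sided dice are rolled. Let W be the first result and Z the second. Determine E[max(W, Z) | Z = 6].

6

P(Z = 6) = 1/6.
Summing max(W,Z)·P(x,y) over outcomes with Z = 6 gives 1.
E[max(W, Z) | Z = 6] = (1) / (1/6) = 6.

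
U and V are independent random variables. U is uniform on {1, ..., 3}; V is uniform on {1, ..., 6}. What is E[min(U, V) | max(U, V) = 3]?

9/5

Outcomes with max(U, V) = 3: (1,3), (2,3), (3,1), (3,2), (3,3), each with probability 1/18.
E[min(U, V) | max(U, V) = 3] = (1 + 2 + 1 + 2 + 3) / 5 = 9/5.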